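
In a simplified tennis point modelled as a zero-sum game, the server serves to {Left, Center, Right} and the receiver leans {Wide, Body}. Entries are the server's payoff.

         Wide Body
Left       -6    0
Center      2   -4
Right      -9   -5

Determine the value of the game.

-2

Row minima: Left → -6, Center → -4, Right → -9; maximin = -4.
Column maxima: Wide → 2, Body → 0; minimax = 0.
-4 ≠ 0, so there is no saddle point; optimal play is mixed.
Right is strictly dominated by Left, so the server never plays it.
On the remaining 2×2 (Left, Center vs Wide, Body):
Let the server play Left with probability p. Expected payoff against Wide: (-6)p + 2(1−p) = −8p + 2; against Body: 0p + (-4)(1−p) = 4p − 4.
Setting these equal: −8p + 2 = 4p − 4 ⇒ −12p = -6 ⇒ p = 1/2, and the value is (-8)·(1/2) + 2 = -2.
For the receiver: with q = P(Wide), equating Left's and Center's payoffs gives −6q = 6q − 4 ⇒ q = 1/3.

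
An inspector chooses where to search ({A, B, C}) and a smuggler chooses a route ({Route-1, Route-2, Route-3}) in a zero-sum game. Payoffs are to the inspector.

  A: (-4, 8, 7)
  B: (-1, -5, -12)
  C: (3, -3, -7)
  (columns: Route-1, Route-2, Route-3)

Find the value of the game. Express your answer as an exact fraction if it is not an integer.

Row minima: A → -4, B → -12, C → -7; maximin = -4.
Column maxima: Route-1 → 3, Route-2 → 8, Route-3 → 7; minimax = 3.
-4 ≠ 3, so there is no saddle point; optimal play is mixed.
B is strictly dominated by C, so the inspector never plays it.
Route-2 is strictly dominated by Route-3 (it gives the inspector strictly more in every row), so the smuggler never plays it.
On the remaining 2×2 (A, C vs Route-1, Route-3):
Let the inspector play A with probability p. Expected payoff against Route-1: (-4)p + 3(1−p) = −7p + 3; against Route-3: 7p + (-7)(1−p) = 14p − 7.
Setting these equal: −7p + 3 = 14p − 7 ⇒ −21p = -10 ⇒ p = 10/21, and the value is (-7)·(10/21) + 3 = -1/3.
For the smuggler: with q = P(Route-1), equating A's and C's payoffs gives −11q + 7 = 10q − 7 ⇒ q = 2/3.

-1/3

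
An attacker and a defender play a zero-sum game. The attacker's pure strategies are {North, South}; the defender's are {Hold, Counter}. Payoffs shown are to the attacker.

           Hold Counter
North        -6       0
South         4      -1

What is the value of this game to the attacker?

-6/11

Row minima: North → -6, South → -1; maximin = -1.
Column maxima: Hold → 4, Counter → 0; minimax = 0.
-1 ≠ 0, so there is no saddle point; optimal play is mixed.
Let the attacker play North with probability p. Expected payoff against Hold: (-6)p + 4(1−p) = −10p + 4; against Counter: 0p + (-1)(1−p) = p − 1.
Setting these equal: −10p + 4 = p − 1 ⇒ −11p = -5 ⇒ p = 5/11, and the value is (-10)·(5/11) + 4 = -6/11.
For the defender: with q = P(Hold), equating North's and South's payoffs gives −6q = 5q − 1 ⇒ q = 1/11.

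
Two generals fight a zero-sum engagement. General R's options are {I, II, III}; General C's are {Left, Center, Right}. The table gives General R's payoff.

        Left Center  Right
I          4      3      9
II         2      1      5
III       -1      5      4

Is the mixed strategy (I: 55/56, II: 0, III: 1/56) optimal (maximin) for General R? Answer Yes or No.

Against Left this mix gives (55/56)·4 + (1/56)·(-1) = 219/56.
Against Center this mix gives (55/56)·3 + (1/56)·5 = 85/28.
Against Right this mix gives (55/56)·9 + (1/56)·4 = 499/56.
General C will play Center, holding General R to 85/28. Shifting weight toward the row that does better against Center would raise this floor (the equalizing mix achieves 23/7 against both Center and Left), so the proposed strategy is not optimal.

No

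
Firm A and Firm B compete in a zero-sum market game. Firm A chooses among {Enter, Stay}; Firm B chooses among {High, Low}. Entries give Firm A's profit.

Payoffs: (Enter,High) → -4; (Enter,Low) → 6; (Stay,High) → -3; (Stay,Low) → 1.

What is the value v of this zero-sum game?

Row minima: Enter → -4, Stay → -3; maximin = -3.
Column maxima: High → -3, Low → 6; minimax = -3.
Since maximin = minimax = -3, there is a saddle point and the value is -3.

-3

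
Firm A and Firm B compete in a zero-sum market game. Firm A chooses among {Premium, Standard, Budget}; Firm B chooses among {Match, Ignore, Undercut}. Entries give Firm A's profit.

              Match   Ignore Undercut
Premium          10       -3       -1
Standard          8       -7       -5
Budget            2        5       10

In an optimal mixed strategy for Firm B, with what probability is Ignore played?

Row minima: Premium → -3, Standard → -7, Budget → 2; maximin = 2.
Column maxima: Match → 10, Ignore → 5, Undercut → 10; minimax = 5.
2 ≠ 5, so there is no saddle point; optimal play is mixed.
Standard is strictly dominated by Premium, so Firm A never plays it.
Undercut is strictly dominated by Ignore (it gives Firm A strictly more in every row), so Firm B never plays it.
On the remaining 2×2 (Premium, Budget vs Match, Ignore):
Let Firm A play Premium with probability p. Expected payoff against Match: 10p + 2(1−p) = 8p + 2; against Ignore: (-3)p + 5(1−p) = −8p + 5.
Setting these equal: 8p + 2 = −8p + 5 ⇒ 16p = 3 ⇒ p = 3/16, and the value is (8)·(3/16) + 2 = 7/2.
For Firm B: with q = P(Match), equating Premium's and Budget's payoffs gives 13q − 3 = −3q + 5 ⇒ q = 1/2.

1/2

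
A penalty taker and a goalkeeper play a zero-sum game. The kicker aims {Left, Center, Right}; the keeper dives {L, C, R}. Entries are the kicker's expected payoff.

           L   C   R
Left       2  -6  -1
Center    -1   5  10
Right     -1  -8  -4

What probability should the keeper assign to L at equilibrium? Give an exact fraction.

Row minima: Left → -6, Center → -1, Right → -8; maximin = -1.
Column maxima: L → 2, C → 5, R → 10; minimax = 2.
-1 ≠ 2, so there is no saddle point; optimal play is mixed.
Right is strictly dominated by Left, so the kicker never plays it.
R is strictly dominated by C (it gives the kicker strictly more in every row), so the keeper never plays it.
On the remaining 2×2 (Left, Center vs L, C):
Let the kicker play Left with probability p. Expected payoff against L: 2p + (-1)(1−p) = 3p − 1; against C: (-6)p + 5(1−p) = −11p + 5.
Setting these equal: 3p − 1 = −11p + 5 ⇒ 14p = 6 ⇒ p = 3/7, and the value is (3)·(3/7) − 1 = 2/7.
For the keeper: with q = P(L), equating Left's and Center's payoffs gives 8q − 6 = −6q + 5 ⇒ q = 11/14.

11/14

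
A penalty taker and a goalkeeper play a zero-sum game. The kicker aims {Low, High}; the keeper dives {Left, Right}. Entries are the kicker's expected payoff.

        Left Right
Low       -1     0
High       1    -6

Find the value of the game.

-3/4

Row minima: Low → -1, High → -6; maximin = -1.
Column maxima: Left → 1, Right → 0; minimax = 0.
-1 ≠ 0, so there is no saddle point; optimal play is mixed.
Let the kicker play Low with probability p. Expected payoff against Left: (-1)p + 1(1−p) = −2p + 1; against Right: 0p + (-6)(1−p) = 6p − 6.
Setting these equal: −2p + 1 = 6p − 6 ⇒ −8p = -7 ⇒ p = 7/8, and the value is (-2)·(7/8) + 1 = -3/4.
For the keeper: with q = P(Left), equating Low's and High's payoffs gives −q = 7q − 6 ⇒ q = 3/4.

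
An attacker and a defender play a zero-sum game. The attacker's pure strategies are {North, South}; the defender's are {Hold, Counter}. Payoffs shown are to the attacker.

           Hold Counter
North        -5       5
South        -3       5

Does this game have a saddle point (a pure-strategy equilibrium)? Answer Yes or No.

Yes

Row minima: North → -5, South → -3; maximin = -3.
Column maxima: Hold → -3, Counter → 5; minimax = -3.
maximin = minimax = -3, so a saddle point exists.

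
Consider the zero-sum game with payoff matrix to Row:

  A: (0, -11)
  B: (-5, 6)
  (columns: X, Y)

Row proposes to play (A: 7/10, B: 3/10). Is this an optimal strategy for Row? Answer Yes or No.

Against X this mix gives (7/10)·0 + (3/10)·(-5) = -3/2.
Against Y this mix gives (7/10)·(-11) + (3/10)·6 = -59/10.
Column will play Y, holding Row to -59/10. Shifting weight toward the row that does better against Y would raise this floor (the equalizing mix achieves -5/2 against both Y and X), so the proposed strategy is not optimal.

No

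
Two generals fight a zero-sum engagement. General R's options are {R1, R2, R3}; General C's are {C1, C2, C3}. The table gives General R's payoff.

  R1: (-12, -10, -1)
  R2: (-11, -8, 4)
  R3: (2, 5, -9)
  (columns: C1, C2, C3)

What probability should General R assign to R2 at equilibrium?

11/26

Row minima: R1 → -12, R2 → -11, R3 → -9; maximin = -9.
Column maxima: C1 → 2, C2 → 5, C3 → 4; minimax = 2.
-9 ≠ 2, so there is no saddle point; optimal play is mixed.
R1 is strictly dominated by R2, so General R never plays it.
C2 is strictly dominated by C1 (it gives General R strictly more in every row), so General C never plays it.
On the remaining 2×2 (R2, R3 vs C1, C3):
Let General R play R2 with probability p. Expected payoff against C1: (-11)p + 2(1−p) = −13p + 2; against C3: 4p + (-9)(1−p) = 13p − 9.
Setting these equal: −13p + 2 = 13p − 9 ⇒ −26p = -11 ⇒ p = 11/26, and the value is (-13)·(11/26) + 2 = -7/2.
For General C: with q = P(C1), equating R2's and R3's payoffs gives −15q + 4 = 11q − 9 ⇒ q = 1/2.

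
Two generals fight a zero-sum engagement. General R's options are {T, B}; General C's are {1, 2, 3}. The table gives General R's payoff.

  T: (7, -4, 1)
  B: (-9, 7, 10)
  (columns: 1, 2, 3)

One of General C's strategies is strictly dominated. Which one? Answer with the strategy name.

2 holds General R's payoff strictly below 3 in every row: -4 < 1, 7 < 10.
So 3 is strictly dominated for General C.

3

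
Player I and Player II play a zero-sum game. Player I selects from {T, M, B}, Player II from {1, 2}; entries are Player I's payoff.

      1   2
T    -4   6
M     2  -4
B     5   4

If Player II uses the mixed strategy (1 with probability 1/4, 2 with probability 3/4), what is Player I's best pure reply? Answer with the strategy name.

B

Expected payoff of T: (1/4)·(-4) + (3/4)·6 = 7/2.
Expected payoff of M: (1/4)·2 + (3/4)·(-4) = -5/2.
Expected payoff of B: (1/4)·5 + (3/4)·4 = 17/4.
The largest is 17/4, so Player I's best response is B.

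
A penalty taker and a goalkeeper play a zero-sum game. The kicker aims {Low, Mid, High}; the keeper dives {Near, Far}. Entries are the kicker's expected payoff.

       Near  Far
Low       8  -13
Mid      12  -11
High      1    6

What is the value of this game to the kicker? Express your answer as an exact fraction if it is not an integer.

Row minima: Low → -13, Mid → -11, High → 1; maximin = 1.
Column maxima: Near → 12, Far → 6; minimax = 6.
1 ≠ 6, so there is no saddle point; optimal play is mixed.
Low is strictly dominated by Mid, so the kicker never plays it.
On the remaining 2×2 (Mid, High vs Near, Far):
Let the kicker play Mid with probability p. Expected payoff against Near: 12p + 1(1−p) = 11p + 1; against Far: (-11)p + 6(1−p) = −17p + 6.
Setting these equal: 11p + 1 = −17p + 6 ⇒ 28p = 5 ⇒ p = 5/28, and the value is (11)·(5/28) + 1 = 83/28.
For the keeper: with q = P(Near), equating Mid's and High's payoffs gives 23q − 11 = −5q + 6 ⇒ q = 17/28.

83/28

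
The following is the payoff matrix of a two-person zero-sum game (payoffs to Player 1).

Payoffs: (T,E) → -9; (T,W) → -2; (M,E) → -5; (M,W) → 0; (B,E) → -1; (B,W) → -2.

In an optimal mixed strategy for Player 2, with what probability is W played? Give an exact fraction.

Row minima: T → -9, M → -5, B → -2; maximin = -2.
Column maxima: E → -1, W → 0; minimax = -1.
-2 ≠ -1, so there is no saddle point; optimal play is mixed.
T is strictly dominated by M, so Player 1 never plays it.
On the remaining 2×2 (M, B vs E, W):
Let Player 1 play M with probability p. Expected payoff against E: (-5)p + (-1)(1−p) = −4p − 1; against W: 0p + (-2)(1−p) = 2p − 2.
Setting these equal: −4p − 1 = 2p − 2 ⇒ −6p = -1 ⇒ p = 1/6, and the value is (-4)·(1/6) − 1 = -5/3.
For Player 2: with q = P(E), equating M's and B's payoffs gives −5q = q − 2 ⇒ q = 1/3.

2/3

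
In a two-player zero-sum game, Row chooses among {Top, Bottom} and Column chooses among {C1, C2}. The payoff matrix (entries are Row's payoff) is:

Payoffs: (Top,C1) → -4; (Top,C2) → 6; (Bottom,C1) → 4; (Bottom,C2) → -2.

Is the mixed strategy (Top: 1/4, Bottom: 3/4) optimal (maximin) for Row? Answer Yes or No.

Against C1 this mix gives (1/4)·(-4) + (3/4)·4 = 2.
Against C2 this mix gives (1/4)·6 + (3/4)·(-2) = 0.
Column will play C2, holding Row to 0. Shifting weight toward the row that does better against C2 would raise this floor (the equalizing mix achieves 1 against both C2 and C1), so the proposed strategy is not optimal.

No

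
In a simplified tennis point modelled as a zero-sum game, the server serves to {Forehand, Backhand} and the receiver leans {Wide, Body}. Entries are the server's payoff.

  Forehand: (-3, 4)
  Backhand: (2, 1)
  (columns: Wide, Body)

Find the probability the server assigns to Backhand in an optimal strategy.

7/8

Row minima: Forehand → -3, Backhand → 1; maximin = 1.
Column maxima: Wide → 2, Body → 4; minimax = 2.
1 ≠ 2, so there is no saddle point; optimal play is mixed.
Let the server play Forehand with probability p. Expected payoff against Wide: (-3)p + 2(1−p) = −5p + 2; against Body: 4p + 1(1−p) = 3p + 1.
Setting these equal: −5p + 2 = 3p + 1 ⇒ −8p = -1 ⇒ p = 1/8, and the value is (-5)·(1/8) + 2 = 11/8.
For the receiver: with q = P(Wide), equating Forehand's and Backhand's payoffs gives −7q + 4 = q + 1 ⇒ q = 3/8.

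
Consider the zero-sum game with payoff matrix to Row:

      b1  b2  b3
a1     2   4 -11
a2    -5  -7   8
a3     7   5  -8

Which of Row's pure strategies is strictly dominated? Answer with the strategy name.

a3 gives a strictly higher payoff than a1 against every column: 7 > 2, 5 > 4, -8 > -11.
So a1 is strictly dominated and Row never plays it.

a1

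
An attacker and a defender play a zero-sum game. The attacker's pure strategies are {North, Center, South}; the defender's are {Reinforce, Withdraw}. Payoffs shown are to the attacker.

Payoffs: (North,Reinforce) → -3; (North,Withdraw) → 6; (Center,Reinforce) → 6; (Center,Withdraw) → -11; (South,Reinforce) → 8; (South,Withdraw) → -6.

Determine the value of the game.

Row minima: North → -3, Center → -11, South → -6; maximin = -3.
Column maxima: Reinforce → 8, Withdraw → 6; minimax = 6.
-3 ≠ 6, so there is no saddle point; optimal play is mixed.
Center is strictly dominated by South, so the attacker never plays it.
On the remaining 2×2 (North, South vs Reinforce, Withdraw):
Let the attacker play North with probability p. Expected payoff against Reinforce: (-3)p + 8(1−p) = −11p + 8; against Withdraw: 6p + (-6)(1−p) = 12p − 6.
Setting these equal: −11p + 8 = 12p − 6 ⇒ −23p = -14 ⇒ p = 14/23, and the value is (-11)·(14/23) + 8 = 30/23.
For the defender: with q = P(Reinforce), equating North's and South's payoffs gives −9q + 6 = 14q − 6 ⇒ q = 12/23.

30/23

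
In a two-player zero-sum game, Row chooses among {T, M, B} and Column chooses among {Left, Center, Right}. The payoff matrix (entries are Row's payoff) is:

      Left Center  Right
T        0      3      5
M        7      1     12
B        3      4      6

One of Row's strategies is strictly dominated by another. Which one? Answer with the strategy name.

B gives a strictly higher payoff than T against every column: 3 > 0, 4 > 3, 6 > 5.
So T is strictly dominated and Row never plays it.

T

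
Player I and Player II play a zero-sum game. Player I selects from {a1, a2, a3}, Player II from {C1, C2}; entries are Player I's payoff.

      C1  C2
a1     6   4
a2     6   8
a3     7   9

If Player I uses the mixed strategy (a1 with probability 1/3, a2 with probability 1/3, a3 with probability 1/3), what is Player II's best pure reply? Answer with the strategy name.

If Player II plays C1, Player I's expected payoff is (1/3)·6 + (1/3)·6 + (1/3)·7 = 19/3.
If Player II plays C2, Player I's expected payoff is (1/3)·4 + (1/3)·8 + (1/3)·9 = 7.
Player II minimizes Player I's payoff; the smallest is 19/3, so the best response is C1.

C1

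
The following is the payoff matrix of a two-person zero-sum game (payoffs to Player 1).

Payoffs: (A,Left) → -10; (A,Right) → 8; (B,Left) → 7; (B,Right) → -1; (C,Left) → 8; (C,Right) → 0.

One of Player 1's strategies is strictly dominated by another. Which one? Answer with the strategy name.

B

C gives a strictly higher payoff than B against every column: 8 > 7, 0 > -1.
So B is strictly dominated and Player 1 never plays it.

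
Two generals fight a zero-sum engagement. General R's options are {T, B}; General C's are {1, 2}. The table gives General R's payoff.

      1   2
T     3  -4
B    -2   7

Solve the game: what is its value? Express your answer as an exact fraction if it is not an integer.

13/16

Row minima: T → -4, B → -2; maximin = -2.
Column maxima: 1 → 3, 2 → 7; minimax = 3.
-2 ≠ 3, so there is no saddle point; optimal play is mixed.
Let General R play T with probability p. Expected payoff against 1: 3p + (-2)(1−p) = 5p − 2; against 2: (-4)p + 7(1−p) = −11p + 7.
Setting these equal: 5p − 2 = −11p + 7 ⇒ 16p = 9 ⇒ p = 9/16, and the value is (5)·(9/16) − 2 = 13/16.
For General C: with q = P(1), equating T's and B's payoffs gives 7q − 4 = −9q + 7 ⇒ q = 11/16.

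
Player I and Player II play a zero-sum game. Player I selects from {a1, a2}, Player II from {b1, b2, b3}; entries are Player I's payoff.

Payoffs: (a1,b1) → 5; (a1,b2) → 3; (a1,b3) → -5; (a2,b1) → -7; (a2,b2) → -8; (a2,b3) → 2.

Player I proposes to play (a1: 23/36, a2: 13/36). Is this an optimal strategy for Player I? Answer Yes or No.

Against b1 this mix gives (23/36)·5 + (13/36)·(-7) = 2/3.
Against b2 this mix gives (23/36)·3 + (13/36)·(-8) = -35/36.
Against b3 this mix gives (23/36)·(-5) + (13/36)·2 = -89/36.
Player II will play b3, holding Player I to -89/36. Shifting weight toward the row that does better against b3 would raise this floor (the equalizing mix achieves -17/9 against both b3 and b2), so the proposed strategy is not optimal.

No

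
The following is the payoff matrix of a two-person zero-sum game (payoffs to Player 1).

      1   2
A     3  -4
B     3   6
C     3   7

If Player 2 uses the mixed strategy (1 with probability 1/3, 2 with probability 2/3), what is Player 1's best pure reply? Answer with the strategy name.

Expected payoff of A: (1/3)·3 + (2/3)·(-4) = -5/3.
Expected payoff of B: (1/3)·3 + (2/3)·6 = 5.
Expected payoff of C: (1/3)·3 + (2/3)·7 = 17/3.
The largest is 17/3, so Player 1's best response is C.

C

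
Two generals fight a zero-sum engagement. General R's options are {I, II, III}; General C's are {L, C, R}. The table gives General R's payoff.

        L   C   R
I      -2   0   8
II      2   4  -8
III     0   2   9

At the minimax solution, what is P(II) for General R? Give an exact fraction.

Row minima: I → -2, II → -8, III → 0; maximin = 0.
Column maxima: L → 2, C → 4, R → 9; minimax = 2.
0 ≠ 2, so there is no saddle point; optimal play is mixed.
I is strictly dominated by III, so General R never plays it.
C is strictly dominated by L (it gives General R strictly more in every row), so General C never plays it.
On the remaining 2×2 (II, III vs L, R):
Let General R play II with probability p. Expected payoff against L: 2p + 0(1−p) = 2p; against R: (-8)p + 9(1−p) = −17p + 9.
Setting these equal: 2p = −17p + 9 ⇒ 19p = 9 ⇒ p = 9/19, and the value is (2)·(9/19) = 18/19.
For General C: with q = P(L), equating II's and III's payoffs gives 10q − 8 = −9q + 9 ⇒ q = 17/19.

9/19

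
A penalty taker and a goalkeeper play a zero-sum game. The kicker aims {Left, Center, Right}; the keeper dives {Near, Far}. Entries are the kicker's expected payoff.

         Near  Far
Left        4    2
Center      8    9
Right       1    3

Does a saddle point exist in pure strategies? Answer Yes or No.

Yes

Row minima: Left → 2, Center → 8, Right → 1; maximin = 8.
Column maxima: Near → 8, Far → 9; minimax = 8.
maximin = minimax = 8, so a saddle point exists.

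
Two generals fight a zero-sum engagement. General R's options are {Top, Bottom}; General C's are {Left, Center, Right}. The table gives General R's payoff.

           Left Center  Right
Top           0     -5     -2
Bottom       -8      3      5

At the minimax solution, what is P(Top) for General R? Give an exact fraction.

Row minima: Top → -5, Bottom → -8; maximin = -5.
Column maxima: Left → 0, Center → 3, Right → 5; minimax = 0.
-5 ≠ 0, so there is no saddle point; optimal play is mixed.
Right is strictly dominated by Center (it gives General R strictly more in every row), so General C never plays it.
On the remaining 2×2 (Top, Bottom vs Left, Center):
Let General R play Top with probability p. Expected payoff against Left: 0p + (-8)(1−p) = 8p − 8; against Center: (-5)p + 3(1−p) = −8p + 3.
Setting these equal: 8p − 8 = −8p + 3 ⇒ 16p = 11 ⇒ p = 11/16, and the value is (8)·(11/16) − 8 = -5/2.
For General C: with q = P(Left), equating Top's and Bottom's payoffs gives 5q − 5 = −11q + 3 ⇒ q = 1/2.

11/16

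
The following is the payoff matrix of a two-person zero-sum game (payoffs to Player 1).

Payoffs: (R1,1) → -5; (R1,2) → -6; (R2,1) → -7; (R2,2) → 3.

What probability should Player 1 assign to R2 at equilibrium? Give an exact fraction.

1/11

Row minima: R1 → -6, R2 → -7; maximin = -6.
Column maxima: 1 → -5, 2 → 3; minimax = -5.
-6 ≠ -5, so there is no saddle point; optimal play is mixed.
Let Player 1 play R1 with probability p. Expected payoff against 1: (-5)p + (-7)(1−p) = 2p − 7; against 2: (-6)p + 3(1−p) = −9p + 3.
Setting these equal: 2p − 7 = −9p + 3 ⇒ 11p = 10 ⇒ p = 10/11, and the value is (2)·(10/11) − 7 = -57/11.
For Player 2: with q = P(1), equating R1's and R2's payoffs gives q − 6 = −10q + 3 ⇒ q = 9/11.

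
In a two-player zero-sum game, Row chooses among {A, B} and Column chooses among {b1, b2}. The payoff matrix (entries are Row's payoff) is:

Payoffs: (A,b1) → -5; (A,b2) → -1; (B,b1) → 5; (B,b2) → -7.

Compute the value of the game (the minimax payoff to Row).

Row minima: A → -5, B → -7; maximin = -5.
Column maxima: b1 → 5, b2 → -1; minimax = -1.
-5 ≠ -1, so there is no saddle point; optimal play is mixed.
Let Row play A with probability p. Expected payoff against b1: (-5)p + 5(1−p) = −10p + 5; against b2: (-1)p + (-7)(1−p) = 6p − 7.
Setting these equal: −10p + 5 = 6p − 7 ⇒ −16p = -12 ⇒ p = 3/4, and the value is (-10)·(3/4) + 5 = -5/2.
For Column: with q = P(b1), equating A's and B's payoffs gives −4q − 1 = 12q − 7 ⇒ q = 3/8.

-5/2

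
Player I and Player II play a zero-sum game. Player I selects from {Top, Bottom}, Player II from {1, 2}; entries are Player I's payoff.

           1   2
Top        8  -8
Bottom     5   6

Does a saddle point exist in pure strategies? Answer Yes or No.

No

Row minima: Top → -8, Bottom → 5; maximin = 5.
Column maxima: 1 → 8, 2 → 6; minimax = 6.
5 ≠ 6, so no pure-strategy equilibrium exists.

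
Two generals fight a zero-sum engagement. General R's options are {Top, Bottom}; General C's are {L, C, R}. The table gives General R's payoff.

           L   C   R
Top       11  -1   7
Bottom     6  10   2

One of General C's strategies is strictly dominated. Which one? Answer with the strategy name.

L

R holds General R's payoff strictly below L in every row: 7 < 11, 2 < 6.
So L is strictly dominated for General C.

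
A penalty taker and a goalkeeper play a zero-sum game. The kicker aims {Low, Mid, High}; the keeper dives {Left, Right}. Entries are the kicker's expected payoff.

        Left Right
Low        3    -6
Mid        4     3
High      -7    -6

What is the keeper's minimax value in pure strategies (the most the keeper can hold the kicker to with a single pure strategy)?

Column maxima: Left → 4, Right → 3.
The smallest of these is 3.

3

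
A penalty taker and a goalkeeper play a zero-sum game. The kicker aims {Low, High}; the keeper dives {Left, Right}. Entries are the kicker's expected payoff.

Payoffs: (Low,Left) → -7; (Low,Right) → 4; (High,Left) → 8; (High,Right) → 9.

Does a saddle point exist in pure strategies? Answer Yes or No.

Yes

Row minima: Low → -7, High → 8; maximin = 8.
Column maxima: Left → 8, Right → 9; minimax = 8.
maximin = minimax = 8, so a saddle point exists.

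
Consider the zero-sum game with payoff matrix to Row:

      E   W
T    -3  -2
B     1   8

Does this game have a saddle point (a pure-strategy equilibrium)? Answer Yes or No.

Yes

Row minima: T → -3, B → 1; maximin = 1.
Column maxima: E → 1, W → 8; minimax = 1.
maximin = minimax = 1, so a saddle point exists.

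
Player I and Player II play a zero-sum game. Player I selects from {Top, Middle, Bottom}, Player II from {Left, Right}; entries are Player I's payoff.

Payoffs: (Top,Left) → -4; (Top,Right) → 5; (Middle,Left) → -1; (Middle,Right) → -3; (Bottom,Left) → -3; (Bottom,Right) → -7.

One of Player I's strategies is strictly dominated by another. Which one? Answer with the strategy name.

Bottom

Middle gives a strictly higher payoff than Bottom against every column: -1 > -3, -3 > -7.
So Bottom is strictly dominated and Player I never plays it.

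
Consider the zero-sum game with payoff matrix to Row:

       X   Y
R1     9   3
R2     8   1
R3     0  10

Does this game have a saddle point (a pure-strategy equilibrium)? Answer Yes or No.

No

Row minima: R1 → 3, R2 → 1, R3 → 0; maximin = 3.
Column maxima: X → 9, Y → 10; minimax = 9.
3 ≠ 9, so no pure-strategy equilibrium exists.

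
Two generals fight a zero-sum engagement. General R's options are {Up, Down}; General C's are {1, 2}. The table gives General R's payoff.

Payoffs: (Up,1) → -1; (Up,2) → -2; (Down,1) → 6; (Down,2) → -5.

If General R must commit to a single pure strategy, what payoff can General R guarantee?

-2

Row minima: Up → -2, Down → -5.
The best of these is -2.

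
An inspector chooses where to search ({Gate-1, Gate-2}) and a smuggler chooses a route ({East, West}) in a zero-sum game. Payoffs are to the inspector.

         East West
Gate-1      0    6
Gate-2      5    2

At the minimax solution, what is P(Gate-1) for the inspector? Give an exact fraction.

1/3

Row minima: Gate-1 → 0, Gate-2 → 2; maximin = 2.
Column maxima: East → 5, West → 6; minimax = 5.
2 ≠ 5, so there is no saddle point; optimal play is mixed.
Let the inspector play Gate-1 with probability p. Expected payoff against East: 0p + 5(1−p) = −5p + 5; against West: 6p + 2(1−p) = 4p + 2.
Setting these equal: −5p + 5 = 4p + 2 ⇒ −9p = -3 ⇒ p = 1/3, and the value is (-5)·(1/3) + 5 = 10/3.
For the smuggler: with q = P(East), equating Gate-1's and Gate-2's payoffs gives −6q + 6 = 3q + 2 ⇒ q = 4/9.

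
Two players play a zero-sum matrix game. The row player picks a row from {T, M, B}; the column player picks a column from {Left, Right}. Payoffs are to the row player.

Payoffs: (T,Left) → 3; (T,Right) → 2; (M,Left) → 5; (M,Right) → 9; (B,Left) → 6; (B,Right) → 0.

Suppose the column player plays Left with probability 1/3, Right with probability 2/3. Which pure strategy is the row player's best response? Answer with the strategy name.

Expected payoff of T: (1/3)·3 + (2/3)·2 = 7/3.
Expected payoff of M: (1/3)·5 + (2/3)·9 = 23/3.
Expected payoff of B: (1/3)·6 + (2/3)·0 = 2.
The largest is 23/3, so the row player's best response is M.

M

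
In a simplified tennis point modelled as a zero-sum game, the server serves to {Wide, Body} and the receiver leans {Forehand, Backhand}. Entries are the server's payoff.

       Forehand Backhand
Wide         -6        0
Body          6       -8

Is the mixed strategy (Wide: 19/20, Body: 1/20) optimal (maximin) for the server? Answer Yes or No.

Against Forehand this mix gives (19/20)·(-6) + (1/20)·6 = -27/5.
Against Backhand this mix gives (19/20)·0 + (1/20)·(-8) = -2/5.
The receiver will play Forehand, holding the server to -27/5. Shifting weight toward the row that does better against Forehand would raise this floor (the equalizing mix achieves -12/5 against both Forehand and Backhand), so the proposed strategy is not optimal.

No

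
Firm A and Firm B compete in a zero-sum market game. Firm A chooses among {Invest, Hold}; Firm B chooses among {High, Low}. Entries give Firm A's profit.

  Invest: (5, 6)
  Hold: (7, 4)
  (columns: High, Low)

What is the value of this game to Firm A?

Row minima: Invest → 5, Hold → 4; maximin = 5.
Column maxima: High → 7, Low → 6; minimax = 6.
5 ≠ 6, so there is no saddle point; optimal play is mixed.
Let Firm A play Invest with probability p. Expected payoff against High: 5p + 7(1−p) = −2p + 7; against Low: 6p + 4(1−p) = 2p + 4.
Setting these equal: −2p + 7 = 2p + 4 ⇒ −4p = -3 ⇒ p = 3/4, and the value is (-2)·(3/4) + 7 = 11/2.
For Firm B: with q = P(High), equating Invest's and Hold's payoffs gives −q + 6 = 3q + 4 ⇒ q = 1/2.

11/2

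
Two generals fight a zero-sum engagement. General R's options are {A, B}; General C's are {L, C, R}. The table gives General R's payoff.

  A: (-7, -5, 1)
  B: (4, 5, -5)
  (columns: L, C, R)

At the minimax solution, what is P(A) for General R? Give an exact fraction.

9/17

Row minima: A → -7, B → -5; maximin = -5.
Column maxima: L → 4, C → 5, R → 1; minimax = 1.
-5 ≠ 1, so there is no saddle point; optimal play is mixed.
C is strictly dominated by L (it gives General R strictly more in every row), so General C never plays it.
On the remaining 2×2 (A, B vs L, R):
Let General R play A with probability p. Expected payoff against L: (-7)p + 4(1−p) = −11p + 4; against R: 1p + (-5)(1−p) = 6p − 5.
Setting these equal: −11p + 4 = 6p − 5 ⇒ −17p = -9 ⇒ p = 9/17, and the value is (-11)·(9/17) + 4 = -31/17.
For General C: with q = P(L), equating A's and B's payoffs gives −8q + 1 = 9q − 5 ⇒ q = 6/17.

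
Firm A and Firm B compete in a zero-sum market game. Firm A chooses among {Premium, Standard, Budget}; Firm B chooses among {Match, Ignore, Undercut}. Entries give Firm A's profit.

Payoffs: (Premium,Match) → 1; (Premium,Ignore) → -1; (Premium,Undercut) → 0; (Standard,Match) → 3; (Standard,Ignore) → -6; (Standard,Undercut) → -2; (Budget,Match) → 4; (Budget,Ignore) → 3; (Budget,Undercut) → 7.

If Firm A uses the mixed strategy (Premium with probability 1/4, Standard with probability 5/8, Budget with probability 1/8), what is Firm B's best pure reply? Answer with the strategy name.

Ignore

If Firm B plays Match, Firm A's expected payoff is (1/4)·1 + (5/8)·3 + (1/8)·4 = 21/8.
If Firm B plays Ignore, Firm A's expected payoff is (1/4)·(-1) + (5/8)·(-6) + (1/8)·3 = -29/8.
If Firm B plays Undercut, Firm A's expected payoff is (1/4)·0 + (5/8)·(-2) + (1/8)·7 = -3/8.
Firm B minimizes Firm A's payoff; the smallest is -29/8, so the best response is Ignore.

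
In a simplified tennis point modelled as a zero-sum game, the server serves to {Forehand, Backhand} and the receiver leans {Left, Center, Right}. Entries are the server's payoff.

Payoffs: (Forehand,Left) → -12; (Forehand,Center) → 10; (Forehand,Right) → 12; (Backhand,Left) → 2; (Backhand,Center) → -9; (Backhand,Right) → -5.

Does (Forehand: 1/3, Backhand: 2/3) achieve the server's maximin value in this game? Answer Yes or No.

Yes

Against Left this mix gives (1/3)·(-12) + (2/3)·2 = -8/3.
Against Center this mix gives (1/3)·10 + (2/3)·(-9) = -8/3.
Against Right this mix gives (1/3)·12 + (2/3)·(-5) = 2/3.
All of the receiver's active replies (Left, Center) yield -8/3, and no column does worse for the server. The mix makes the receiver indifferent and guarantees -8/3, so it is optimal.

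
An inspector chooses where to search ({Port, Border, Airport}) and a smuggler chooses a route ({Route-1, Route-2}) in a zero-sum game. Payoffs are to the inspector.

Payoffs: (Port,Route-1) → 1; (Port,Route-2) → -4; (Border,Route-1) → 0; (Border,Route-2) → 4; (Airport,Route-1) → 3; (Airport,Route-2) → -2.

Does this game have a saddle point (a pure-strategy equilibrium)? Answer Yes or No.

No

Row minima: Port → -4, Border → 0, Airport → -2; maximin = 0.
Column maxima: Route-1 → 3, Route-2 → 4; minimax = 3.
0 ≠ 3, so no pure-strategy equilibrium exists.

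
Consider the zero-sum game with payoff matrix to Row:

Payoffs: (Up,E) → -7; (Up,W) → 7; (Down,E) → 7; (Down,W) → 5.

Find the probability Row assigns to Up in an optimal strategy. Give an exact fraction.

1/8

Row minima: Up → -7, Down → 5; maximin = 5.
Column maxima: E → 7, W → 7; minimax = 7.
5 ≠ 7, so there is no saddle point; optimal play is mixed.
Let Row play Up with probability p. Expected payoff against E: (-7)p + 7(1−p) = −14p + 7; against W: 7p + 5(1−p) = 2p + 5.
Setting these equal: −14p + 7 = 2p + 5 ⇒ −16p = -2 ⇒ p = 1/8, and the value is (-14)·(1/8) + 7 = 21/4.
For Column: with q = P(E), equating Up's and Down's payoffs gives −14q + 7 = 2q + 5 ⇒ q = 1/8.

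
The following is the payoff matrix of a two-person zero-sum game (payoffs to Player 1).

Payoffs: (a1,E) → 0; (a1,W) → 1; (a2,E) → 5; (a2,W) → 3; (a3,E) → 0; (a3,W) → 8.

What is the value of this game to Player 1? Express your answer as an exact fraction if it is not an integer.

4

Row minima: a1 → 0, a2 → 3, a3 → 0; maximin = 3.
Column maxima: E → 5, W → 8; minimax = 5.
3 ≠ 5, so there is no saddle point; optimal play is mixed.
a1 is strictly dominated by a2, so Player 1 never plays it.
On the remaining 2×2 (a2, a3 vs E, W):
Let Player 1 play a2 with probability p. Expected payoff against E: 5p + 0(1−p) = 5p; against W: 3p + 8(1−p) = −5p + 8.
Setting these equal: 5p = −5p + 8 ⇒ 10p = 8 ⇒ p = 4/5, and the value is (5)·(4/5) = 4.
For Player 2: with q = P(E), equating a2's and a3's payoffs gives 2q + 3 = −8q + 8 ⇒ q = 1/2.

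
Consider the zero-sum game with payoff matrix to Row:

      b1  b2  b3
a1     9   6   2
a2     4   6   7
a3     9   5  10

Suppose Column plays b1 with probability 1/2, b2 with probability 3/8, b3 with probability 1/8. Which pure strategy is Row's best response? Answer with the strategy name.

a3

Expected payoff of a1: (1/2)·9 + (3/8)·6 + (1/8)·2 = 7.
Expected payoff of a2: (1/2)·4 + (3/8)·6 + (1/8)·7 = 41/8.
Expected payoff of a3: (1/2)·9 + (3/8)·5 + (1/8)·10 = 61/8.
The largest is 61/8, so Row's best response is a3.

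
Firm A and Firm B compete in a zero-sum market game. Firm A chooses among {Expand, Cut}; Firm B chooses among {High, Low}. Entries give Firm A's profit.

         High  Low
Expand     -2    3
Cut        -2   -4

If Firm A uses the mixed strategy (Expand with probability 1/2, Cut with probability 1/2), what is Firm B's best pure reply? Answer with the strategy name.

High

If Firm B plays High, Firm A's expected payoff is (1/2)·(-2) + (1/2)·(-2) = -2.
If Firm B plays Low, Firm A's expected payoff is (1/2)·3 + (1/2)·(-4) = -1/2.
Firm B minimizes Firm A's payoff; the smallest is -2, so the best response is High.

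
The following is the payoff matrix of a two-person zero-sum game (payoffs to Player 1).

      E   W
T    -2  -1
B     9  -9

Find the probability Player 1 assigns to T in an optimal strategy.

18/19

Row minima: T → -2, B → -9; maximin = -2.
Column maxima: E → 9, W → -1; minimax = -1.
-2 ≠ -1, so there is no saddle point; optimal play is mixed.
Let Player 1 play T with probability p. Expected payoff against E: (-2)p + 9(1−p) = −11p + 9; against W: (-1)p + (-9)(1−p) = 8p − 9.
Setting these equal: −11p + 9 = 8p − 9 ⇒ −19p = -18 ⇒ p = 18/19, and the value is (-11)·(18/19) + 9 = -27/19.
For Player 2: with q = P(E), equating T's and B's payoffs gives −q − 1 = 18q − 9 ⇒ q = 8/19.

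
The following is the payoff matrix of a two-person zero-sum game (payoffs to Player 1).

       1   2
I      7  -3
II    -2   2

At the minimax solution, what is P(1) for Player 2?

5/14

Row minima: I → -3, II → -2; maximin = -2.
Column maxima: 1 → 7, 2 → 2; minimax = 2.
-2 ≠ 2, so there is no saddle point; optimal play is mixed.
Let Player 1 play I with probability p. Expected payoff against 1: 7p + (-2)(1−p) = 9p − 2; against 2: (-3)p + 2(1−p) = −5p + 2.
Setting these equal: 9p − 2 = −5p + 2 ⇒ 14p = 4 ⇒ p = 2/7, and the value is (9)·(2/7) − 2 = 4/7.
For Player 2: with q = P(1), equating I's and II's payoffs gives 10q − 3 = −4q + 2 ⇒ q = 5/14.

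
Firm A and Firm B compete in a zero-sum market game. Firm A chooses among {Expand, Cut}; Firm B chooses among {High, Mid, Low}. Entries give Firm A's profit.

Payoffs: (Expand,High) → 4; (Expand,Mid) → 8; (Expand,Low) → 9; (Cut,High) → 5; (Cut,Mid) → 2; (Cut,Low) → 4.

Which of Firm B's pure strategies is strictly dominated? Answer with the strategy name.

Low

Mid holds Firm A's payoff strictly below Low in every row: 8 < 9, 2 < 4.
So Low is strictly dominated for Firm B.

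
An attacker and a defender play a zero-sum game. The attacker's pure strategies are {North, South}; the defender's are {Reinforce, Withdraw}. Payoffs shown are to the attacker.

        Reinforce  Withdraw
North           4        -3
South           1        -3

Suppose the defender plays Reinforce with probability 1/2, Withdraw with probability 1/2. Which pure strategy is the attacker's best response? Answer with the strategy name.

Expected payoff of North: (1/2)·4 + (1/2)·(-3) = 1/2.
Expected payoff of South: (1/2)·1 + (1/2)·(-3) = -1.
The largest is 1/2, so the attacker's best response is North.

North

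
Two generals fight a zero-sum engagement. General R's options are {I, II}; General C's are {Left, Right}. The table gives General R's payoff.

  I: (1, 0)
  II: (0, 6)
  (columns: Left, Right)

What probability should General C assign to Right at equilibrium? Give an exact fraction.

1/7

Row minima: I → 0, II → 0; maximin = 0.
Column maxima: Left → 1, Right → 6; minimax = 1.
0 ≠ 1, so there is no saddle point; optimal play is mixed.
Let General R play I with probability p. Expected payoff against Left: 1p + 0(1−p) = p; against Right: 0p + 6(1−p) = −6p + 6.
Setting these equal: p = −6p + 6 ⇒ 7p = 6 ⇒ p = 6/7, and the value is (1)·(6/7) = 6/7.
For General C: with q = P(Left), equating I's and II's payoffs gives q = −6q + 6 ⇒ q = 6/7.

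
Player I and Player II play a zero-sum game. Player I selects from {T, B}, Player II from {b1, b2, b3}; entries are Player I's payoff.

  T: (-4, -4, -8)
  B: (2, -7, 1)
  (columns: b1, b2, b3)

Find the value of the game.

Row minima: T → -8, B → -7; maximin = -7.
Column maxima: b1 → 2, b2 → -4, b3 → 1; minimax = -4.
-7 ≠ -4, so there is no saddle point; optimal play is mixed.
b1 is strictly dominated by b3 (it gives Player I strictly more in every row), so Player II never plays it.
On the remaining 2×2 (T, B vs b2, b3):
Let Player I play T with probability p. Expected payoff against b2: (-4)p + (-7)(1−p) = 3p − 7; against b3: (-8)p + 1(1−p) = −9p + 1.
Setting these equal: 3p − 7 = −9p + 1 ⇒ 12p = 8 ⇒ p = 2/3, and the value is (3)·(2/3) − 7 = -5.
For Player II: with q = P(b2), equating T's and B's payoffs gives 4q − 8 = −8q + 1 ⇒ q = 3/4.

-5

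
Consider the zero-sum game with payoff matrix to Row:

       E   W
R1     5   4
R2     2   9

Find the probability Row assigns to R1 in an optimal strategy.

Row minima: R1 → 4, R2 → 2; maximin = 4.
Column maxima: E → 5, W → 9; minimax = 5.
4 ≠ 5, so there is no saddle point; optimal play is mixed.
Let Row play R1 with probability p. Expected payoff against E: 5p + 2(1−p) = 3p + 2; against W: 4p + 9(1−p) = −5p + 9.
Setting these equal: 3p + 2 = −5p + 9 ⇒ 8p = 7 ⇒ p = 7/8, and the value is (3)·(7/8) + 2 = 37/8.
For Column: with q = P(E), equating R1's and R2's payoffs gives q + 4 = −7q + 9 ⇒ q = 5/8.

7/8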